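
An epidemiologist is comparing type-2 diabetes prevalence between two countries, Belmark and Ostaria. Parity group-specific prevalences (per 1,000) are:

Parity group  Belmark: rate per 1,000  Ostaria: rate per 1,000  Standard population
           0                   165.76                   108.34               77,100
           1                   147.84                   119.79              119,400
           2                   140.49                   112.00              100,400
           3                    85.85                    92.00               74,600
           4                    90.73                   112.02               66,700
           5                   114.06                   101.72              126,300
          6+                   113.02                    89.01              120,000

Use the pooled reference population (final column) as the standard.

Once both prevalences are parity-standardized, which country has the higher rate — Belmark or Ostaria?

Standard total = 684,500; weights = 0.1126, 0.1744, 0.1467, 0.1090, 0.0974, 0.1845, 0.1753.
Belmark: 0.1126×165.76 + 0.1744×147.84 + 0.1467×140.49 + 0.1090×85.85 + 0.0974×90.73 + 0.1845×114.06 + 0.1753×113.02 = 124.1222 per 1,000.
Ostaria: 0.1126×108.34 + 0.1744×119.79 + 0.1467×112.00 + 0.1090×92.00 + 0.0974×112.02 + 0.1845×101.72 + 0.1753×89.01 = 104.8417 per 1,000.

Belmark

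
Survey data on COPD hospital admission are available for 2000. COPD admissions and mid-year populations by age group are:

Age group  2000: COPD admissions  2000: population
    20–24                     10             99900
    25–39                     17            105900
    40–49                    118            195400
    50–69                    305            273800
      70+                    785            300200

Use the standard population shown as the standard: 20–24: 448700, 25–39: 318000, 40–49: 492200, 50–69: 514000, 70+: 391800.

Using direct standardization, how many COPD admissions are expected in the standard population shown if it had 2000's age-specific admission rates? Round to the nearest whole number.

Age-specific rates per 10000 for 2000: 1.00, 1.61, 6.04, 11.14, 26.15.
Expected COPD admissions = Σ (standard pop × age-specific rate ÷ 10000)
= 448700×1.00/10000 + 318000×1.61/10000 + 492200×6.04/10000 + 514000×11.14/10000 + 391800×26.15/10000
= 44.91 + 51.05 + 297.23 + 572.57 + 1024.53 = 1990.30.

1990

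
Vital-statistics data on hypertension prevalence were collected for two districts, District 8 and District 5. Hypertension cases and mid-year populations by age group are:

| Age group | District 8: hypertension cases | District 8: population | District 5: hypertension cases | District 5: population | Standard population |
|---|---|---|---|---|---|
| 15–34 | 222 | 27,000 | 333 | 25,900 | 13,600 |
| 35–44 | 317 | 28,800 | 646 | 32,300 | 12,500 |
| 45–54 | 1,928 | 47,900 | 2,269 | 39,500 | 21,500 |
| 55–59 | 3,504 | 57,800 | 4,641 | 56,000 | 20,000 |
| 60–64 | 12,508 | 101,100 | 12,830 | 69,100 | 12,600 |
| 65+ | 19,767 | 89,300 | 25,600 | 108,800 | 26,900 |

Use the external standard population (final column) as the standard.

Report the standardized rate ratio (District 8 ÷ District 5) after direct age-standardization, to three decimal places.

Age-specific rates per 1,000 for District 8: 8.222, 11.007, 40.251, 60.623, 123.719, 221.355.
For District 5: 12.857, 20.000, 57.443, 82.875, 185.673, 235.294.
Standard total = 107,100; weights = 0.1270, 0.1167, 0.2007, 0.1867, 0.1176, 0.2512.
District 8: 0.1270×8.222 + 0.1167×11.007 + 0.2007×40.251 + 0.1867×60.623 + 0.1176×123.719 + 0.2512×221.355 = 91.8820 per 1,000.
District 5: 0.1270×12.857 + 0.1167×20.000 + 0.2007×57.443 + 0.1867×82.875 + 0.1176×185.673 + 0.2512×235.294 = 111.9167 per 1,000.
Ratio = 91.8820 ÷ 111.9167 = 0.82099.

0.821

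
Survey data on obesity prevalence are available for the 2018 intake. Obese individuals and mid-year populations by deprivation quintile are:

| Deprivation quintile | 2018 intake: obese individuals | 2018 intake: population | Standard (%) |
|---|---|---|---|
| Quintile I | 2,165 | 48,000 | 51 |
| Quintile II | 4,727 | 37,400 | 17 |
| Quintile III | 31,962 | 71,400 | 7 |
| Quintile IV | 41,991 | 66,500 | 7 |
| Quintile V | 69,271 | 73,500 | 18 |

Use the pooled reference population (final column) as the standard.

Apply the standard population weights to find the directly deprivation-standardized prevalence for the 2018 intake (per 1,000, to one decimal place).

Deprivation-specific rates per 1,000 for the 2018 intake: 45.104, 126.390, 447.647, 631.444, 942.463.
Standard weights: 0.51, 0.17, 0.07, 0.07, 0.18.
Standardized rate: 0.5100×45.104 + 0.1700×126.390 + 0.0700×447.647 + 0.0700×631.444 + 0.1800×942.463 = 289.6691 per 1,000.

289.7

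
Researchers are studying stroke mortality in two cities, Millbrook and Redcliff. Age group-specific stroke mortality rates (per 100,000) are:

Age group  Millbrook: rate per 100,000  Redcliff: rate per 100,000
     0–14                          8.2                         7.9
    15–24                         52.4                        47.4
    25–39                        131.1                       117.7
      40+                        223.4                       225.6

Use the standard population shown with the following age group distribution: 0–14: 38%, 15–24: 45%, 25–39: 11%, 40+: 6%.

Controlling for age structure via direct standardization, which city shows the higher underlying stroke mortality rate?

Millbrook

Standard weights: 0.38, 0.45, 0.11, 0.06.
Millbrook: 0.3800×8.2 + 0.4500×52.4 + 0.1100×131.1 + 0.0600×223.4 = 54.5210 per 100,000.
Redcliff: 0.3800×7.9 + 0.4500×47.4 + 0.1100×117.7 + 0.0600×225.6 = 50.8150 per 100,000.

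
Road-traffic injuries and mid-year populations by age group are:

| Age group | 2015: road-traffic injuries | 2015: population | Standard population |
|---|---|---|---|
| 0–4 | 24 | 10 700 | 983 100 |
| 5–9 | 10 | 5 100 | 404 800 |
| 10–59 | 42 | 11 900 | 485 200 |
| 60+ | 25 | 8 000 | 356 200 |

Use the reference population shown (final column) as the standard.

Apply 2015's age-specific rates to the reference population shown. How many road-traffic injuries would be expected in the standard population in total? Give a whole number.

Age-specific rates per 100 000 for 2015: 224.30, 196.08, 352.94, 312.50.
Expected road-traffic injuries = Σ (standard pop × age-specific rate ÷ 100 000)
= 983 100×224.30/100 000 + 404 800×196.08/100 000 + 485 200×352.94/100 000 + 356 200×312.50/100 000
= 2205.08 + 793.73 + 1712.47 + 1113.12 = 5824.41.

5824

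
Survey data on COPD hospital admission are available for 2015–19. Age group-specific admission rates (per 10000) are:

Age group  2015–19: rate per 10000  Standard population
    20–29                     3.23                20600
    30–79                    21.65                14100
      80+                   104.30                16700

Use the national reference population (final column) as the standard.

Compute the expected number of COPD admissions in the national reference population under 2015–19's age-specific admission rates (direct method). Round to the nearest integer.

211

Expected COPD admissions = Σ (standard pop × age-specific rate ÷ 10000)
= 20600×3.23/10000 + 14100×21.65/10000 + 16700×104.30/10000
= 6.65 + 30.53 + 174.18 = 211.36.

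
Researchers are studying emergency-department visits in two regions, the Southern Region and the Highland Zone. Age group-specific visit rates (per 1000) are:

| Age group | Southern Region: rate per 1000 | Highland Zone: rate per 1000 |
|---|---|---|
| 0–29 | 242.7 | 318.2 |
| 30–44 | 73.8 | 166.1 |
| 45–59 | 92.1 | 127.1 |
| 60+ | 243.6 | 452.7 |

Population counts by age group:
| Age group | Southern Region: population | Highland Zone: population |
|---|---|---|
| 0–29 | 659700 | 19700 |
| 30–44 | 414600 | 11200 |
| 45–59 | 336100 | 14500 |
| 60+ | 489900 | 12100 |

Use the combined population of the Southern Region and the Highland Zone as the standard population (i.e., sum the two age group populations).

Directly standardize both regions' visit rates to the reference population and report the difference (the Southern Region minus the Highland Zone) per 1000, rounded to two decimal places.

-106.16

Combined standard total = 1957800; weights = 0.3470, 0.2175, 0.1791, 0.2564.
The Southern Region: 0.3470×242.7 + 0.2175×73.8 + 0.1791×92.1 + 0.2564×243.6 = 179.2276 per 1000.
The Highland Zone: 0.3470×318.2 + 0.2175×166.1 + 0.1791×127.1 + 0.2564×452.7 = 285.3852 per 1000.
Difference = 179.2276 − 285.3852 = -106.1575.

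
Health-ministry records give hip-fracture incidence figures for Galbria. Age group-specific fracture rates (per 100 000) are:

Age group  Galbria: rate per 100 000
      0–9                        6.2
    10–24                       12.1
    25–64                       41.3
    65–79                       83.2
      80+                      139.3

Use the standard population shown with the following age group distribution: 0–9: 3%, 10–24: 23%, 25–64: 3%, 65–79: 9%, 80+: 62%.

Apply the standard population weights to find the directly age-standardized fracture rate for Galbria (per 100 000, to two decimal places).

Standard weights: 0.03, 0.23, 0.03, 0.09, 0.62.
Standardized rate: 0.0300×6.2 + 0.2300×12.1 + 0.0300×41.3 + 0.0900×83.2 + 0.6200×139.3 = 98.0620 per 100 000.

98.06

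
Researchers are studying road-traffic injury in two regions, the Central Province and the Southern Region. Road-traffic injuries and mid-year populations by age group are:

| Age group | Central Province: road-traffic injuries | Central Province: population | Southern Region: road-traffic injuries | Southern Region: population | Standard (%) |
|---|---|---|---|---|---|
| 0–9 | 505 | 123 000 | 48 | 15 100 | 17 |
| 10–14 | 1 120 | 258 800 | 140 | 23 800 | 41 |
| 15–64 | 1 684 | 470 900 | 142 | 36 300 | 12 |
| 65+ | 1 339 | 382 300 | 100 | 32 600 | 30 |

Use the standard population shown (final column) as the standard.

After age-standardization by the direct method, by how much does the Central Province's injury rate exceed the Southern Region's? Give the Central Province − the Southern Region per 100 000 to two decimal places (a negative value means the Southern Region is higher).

Age-specific rates per 100 000 for the Central Province: 410.57, 432.77, 357.61, 350.25.
For the Southern Region: 317.88, 588.24, 391.18, 306.75.
Standard weights: 0.17, 0.41, 0.12, 0.30.
The Central Province: 0.1700×410.57 + 0.4100×432.77 + 0.1200×357.61 + 0.3000×350.25 = 395.2192 per 100 000.
The Southern Region: 0.1700×317.88 + 0.4100×588.24 + 0.1200×391.18 + 0.3000×306.75 = 434.1829 per 100 000.
Difference = 395.2192 − 434.1829 = -38.9637.

-38.96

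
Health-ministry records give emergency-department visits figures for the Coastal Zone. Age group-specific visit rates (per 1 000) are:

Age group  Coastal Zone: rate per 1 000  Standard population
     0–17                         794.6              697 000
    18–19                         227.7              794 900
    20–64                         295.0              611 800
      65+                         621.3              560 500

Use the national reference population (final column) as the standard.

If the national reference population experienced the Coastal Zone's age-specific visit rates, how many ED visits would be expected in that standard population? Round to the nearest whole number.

1263555

Expected ED visits = Σ (standard pop × age-specific rate ÷ 1 000)
= 697 000×794.6/1 000 + 794 900×227.7/1 000 + 611 800×295.0/1 000 + 560 500×621.3/1 000
= 553836.20 + 180998.73 + 180481.00 + 348238.65 = 1263554.58.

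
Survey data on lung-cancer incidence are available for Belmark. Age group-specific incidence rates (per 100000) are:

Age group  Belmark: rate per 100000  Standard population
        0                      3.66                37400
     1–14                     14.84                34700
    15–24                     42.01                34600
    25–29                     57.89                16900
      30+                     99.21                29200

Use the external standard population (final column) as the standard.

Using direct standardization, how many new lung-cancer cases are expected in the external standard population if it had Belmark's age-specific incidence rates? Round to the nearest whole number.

Expected new lung-cancer cases = Σ (standard pop × age-specific rate ÷ 100000)
= 37400×3.66/100000 + 34700×14.84/100000 + 34600×42.01/100000 + 16900×57.89/100000 + 29200×99.21/100000
= 1.37 + 5.15 + 14.54 + 9.78 + 28.97 = 59.81.

60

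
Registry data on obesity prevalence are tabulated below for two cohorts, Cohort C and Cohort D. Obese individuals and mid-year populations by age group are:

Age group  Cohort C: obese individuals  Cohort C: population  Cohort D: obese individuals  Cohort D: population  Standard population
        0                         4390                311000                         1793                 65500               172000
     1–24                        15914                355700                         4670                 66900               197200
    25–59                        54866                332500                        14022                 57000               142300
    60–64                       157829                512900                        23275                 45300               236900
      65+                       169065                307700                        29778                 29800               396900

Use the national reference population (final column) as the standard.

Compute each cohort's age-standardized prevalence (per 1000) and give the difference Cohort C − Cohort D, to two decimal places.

-214.88

Age-specific rates per 1000 for Cohort C: 14.116, 44.740, 165.011, 307.719, 549.448.
For Cohort D: 27.374, 69.806, 246.000, 513.797, 999.262.
Standard total = 1145300; weights = 0.1502, 0.1722, 0.1242, 0.2068, 0.3465.
Cohort C: 0.1502×14.116 + 0.1722×44.740 + 0.1242×165.011 + 0.2068×307.719 + 0.3465×549.448 = 284.3848 per 1000.
Cohort D: 0.1502×27.374 + 0.1722×69.806 + 0.1242×246.000 + 0.2068×513.797 + 0.3465×999.262 = 499.2625 per 1000.
Difference = 284.3848 − 499.2625 = -214.8776.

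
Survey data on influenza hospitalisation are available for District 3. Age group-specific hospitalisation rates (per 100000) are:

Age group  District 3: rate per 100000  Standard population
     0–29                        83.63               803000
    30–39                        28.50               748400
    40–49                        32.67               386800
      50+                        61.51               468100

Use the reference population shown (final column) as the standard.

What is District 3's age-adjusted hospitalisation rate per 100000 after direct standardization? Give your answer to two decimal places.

Standard total = 2406300; weights = 0.3337, 0.3110, 0.1607, 0.1945.
Standardized rate: 0.3337×83.63 + 0.3110×28.50 + 0.1607×32.67 + 0.1945×61.51 = 53.9891 per 100000.

53.99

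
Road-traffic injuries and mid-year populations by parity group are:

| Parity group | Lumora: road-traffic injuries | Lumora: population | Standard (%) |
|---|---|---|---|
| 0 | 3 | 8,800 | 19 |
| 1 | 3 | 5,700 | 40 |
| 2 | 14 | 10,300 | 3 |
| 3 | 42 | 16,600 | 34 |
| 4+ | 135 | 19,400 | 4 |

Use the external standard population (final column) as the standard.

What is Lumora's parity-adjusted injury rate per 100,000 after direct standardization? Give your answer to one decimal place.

145.5

Parity-specific rates per 100,000 for Lumora: 34.09, 52.63, 135.92, 253.01, 695.88.
Standard weights: 0.19, 0.40, 0.03, 0.34, 0.04.
Standardized rate: 0.1900×34.09 + 0.4000×52.63 + 0.0300×135.92 + 0.3400×253.01 + 0.0400×695.88 = 145.4667 per 100,000.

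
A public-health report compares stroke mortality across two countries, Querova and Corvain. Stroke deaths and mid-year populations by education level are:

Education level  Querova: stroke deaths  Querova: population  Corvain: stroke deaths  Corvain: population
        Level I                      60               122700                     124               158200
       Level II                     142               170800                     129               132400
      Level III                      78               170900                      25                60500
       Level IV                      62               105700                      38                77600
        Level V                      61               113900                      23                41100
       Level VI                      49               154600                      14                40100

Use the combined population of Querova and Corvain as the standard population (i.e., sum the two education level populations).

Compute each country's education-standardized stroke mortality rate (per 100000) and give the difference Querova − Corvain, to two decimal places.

-8.04

Education-specific rates per 100000 for Querova: 48.90, 83.14, 45.64, 58.66, 53.56, 31.69.
For Corvain: 78.38, 97.43, 41.32, 48.97, 55.96, 34.91.
Combined standard total = 1348500; weights = 0.2083, 0.2248, 0.1716, 0.1359, 0.1149, 0.1444.
Querova: 0.2083×48.90 + 0.2248×83.14 + 0.1716×45.64 + 0.1359×58.66 + 0.1149×53.56 + 0.1444×31.69 = 55.4161 per 100000.
Corvain: 0.2083×78.38 + 0.2248×97.43 + 0.1716×41.32 + 0.1359×48.97 + 0.1149×55.96 + 0.1444×34.91 = 63.4544 per 100000.
Difference = 55.4161 − 63.4544 = -8.0384.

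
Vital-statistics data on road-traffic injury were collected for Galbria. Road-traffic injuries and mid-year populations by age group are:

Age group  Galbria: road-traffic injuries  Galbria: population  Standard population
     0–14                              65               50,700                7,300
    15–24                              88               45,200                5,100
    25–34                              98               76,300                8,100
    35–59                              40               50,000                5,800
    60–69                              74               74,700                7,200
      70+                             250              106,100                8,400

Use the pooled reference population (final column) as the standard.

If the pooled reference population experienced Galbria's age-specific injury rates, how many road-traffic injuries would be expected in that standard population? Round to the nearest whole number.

61

Age-specific rates per 100,000 for Galbria: 128.21, 194.69, 128.44, 80.00, 99.06, 235.63.
Expected road-traffic injuries = Σ (standard pop × age-specific rate ÷ 100,000)
= 7,300×128.21/100,000 + 5,100×194.69/100,000 + 8,100×128.44/100,000 + 5,800×80.00/100,000 + 7,200×99.06/100,000 + 8,400×235.63/100,000
= 9.36 + 9.93 + 10.40 + 4.64 + 7.13 + 19.79 = 61.26.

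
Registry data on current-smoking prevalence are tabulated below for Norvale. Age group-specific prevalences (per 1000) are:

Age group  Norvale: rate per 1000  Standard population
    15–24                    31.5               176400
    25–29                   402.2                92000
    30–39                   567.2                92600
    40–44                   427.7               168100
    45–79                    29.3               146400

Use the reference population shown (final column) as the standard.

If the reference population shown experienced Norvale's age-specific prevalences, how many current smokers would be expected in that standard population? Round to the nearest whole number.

Expected current smokers = Σ (standard pop × age-specific rate ÷ 1000)
= 176400×31.5/1000 + 92000×402.2/1000 + 92600×567.2/1000 + 168100×427.7/1000 + 146400×29.3/1000
= 5556.60 + 37002.40 + 52522.72 + 71896.37 + 4289.52 = 171267.61.

171268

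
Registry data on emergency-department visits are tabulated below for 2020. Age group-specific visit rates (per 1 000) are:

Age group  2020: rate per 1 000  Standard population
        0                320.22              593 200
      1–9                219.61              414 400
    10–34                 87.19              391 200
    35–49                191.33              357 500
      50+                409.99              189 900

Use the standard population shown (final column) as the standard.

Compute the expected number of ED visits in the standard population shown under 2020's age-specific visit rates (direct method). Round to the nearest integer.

Expected ED visits = Σ (standard pop × age-specific rate ÷ 1 000)
= 593 200×320.22/1 000 + 414 400×219.61/1 000 + 391 200×87.19/1 000 + 357 500×191.33/1 000 + 189 900×409.99/1 000
= 189954.50 + 91006.38 + 34108.73 + 68400.48 + 77857.10 = 461327.19.

461327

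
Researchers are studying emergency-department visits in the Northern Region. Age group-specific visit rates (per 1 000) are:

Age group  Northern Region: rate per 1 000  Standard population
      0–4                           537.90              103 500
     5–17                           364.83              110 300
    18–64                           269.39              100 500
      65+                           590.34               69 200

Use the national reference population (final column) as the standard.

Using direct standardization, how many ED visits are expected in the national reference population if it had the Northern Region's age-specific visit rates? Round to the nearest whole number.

163839

Expected ED visits = Σ (standard pop × age-specific rate ÷ 1 000)
= 103 500×537.90/1 000 + 110 300×364.83/1 000 + 100 500×269.39/1 000 + 69 200×590.34/1 000
= 55672.65 + 40240.75 + 27073.69 + 40851.53 = 163838.62.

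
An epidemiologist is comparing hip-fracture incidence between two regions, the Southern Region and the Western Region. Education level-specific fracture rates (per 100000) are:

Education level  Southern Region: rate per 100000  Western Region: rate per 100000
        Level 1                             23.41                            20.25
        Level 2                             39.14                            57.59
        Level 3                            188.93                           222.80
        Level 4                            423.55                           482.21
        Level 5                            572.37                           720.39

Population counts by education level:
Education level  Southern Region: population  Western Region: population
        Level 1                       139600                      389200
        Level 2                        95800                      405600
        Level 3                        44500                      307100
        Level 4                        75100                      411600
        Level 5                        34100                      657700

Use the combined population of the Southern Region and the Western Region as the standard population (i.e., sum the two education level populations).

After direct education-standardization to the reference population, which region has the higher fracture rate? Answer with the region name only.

Combined standard total = 2560300; weights = 0.2065, 0.1958, 0.1373, 0.1901, 0.2702.
The Southern Region: 0.2065×23.41 + 0.1958×39.14 + 0.1373×188.93 + 0.1901×423.55 + 0.2702×572.37 = 273.6160 per 100000.
The Western Region: 0.2065×20.25 + 0.1958×57.59 + 0.1373×222.80 + 0.1901×482.21 + 0.2702×720.39 = 332.3742 per 100000.

Western Region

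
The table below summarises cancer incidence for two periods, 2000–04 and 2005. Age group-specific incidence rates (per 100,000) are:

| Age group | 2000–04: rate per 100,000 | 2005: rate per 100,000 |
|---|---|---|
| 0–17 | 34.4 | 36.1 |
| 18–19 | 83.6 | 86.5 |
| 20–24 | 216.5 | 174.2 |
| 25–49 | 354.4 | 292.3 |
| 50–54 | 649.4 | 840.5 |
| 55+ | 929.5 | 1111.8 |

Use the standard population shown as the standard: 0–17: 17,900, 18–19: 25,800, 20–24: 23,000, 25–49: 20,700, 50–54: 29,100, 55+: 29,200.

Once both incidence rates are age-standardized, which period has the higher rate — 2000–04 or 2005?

Standard total = 145,700; weights = 0.1229, 0.1771, 0.1579, 0.1421, 0.1997, 0.2004.
2000–04: 0.1229×34.4 + 0.1771×83.6 + 0.1579×216.5 + 0.1421×354.4 + 0.1997×649.4 + 0.2004×929.5 = 419.5412 per 100,000.
2005: 0.1229×36.1 + 0.1771×86.5 + 0.1579×174.2 + 0.1421×292.3 + 0.1997×840.5 + 0.2004×1111.8 = 479.4661 per 100,000.

2005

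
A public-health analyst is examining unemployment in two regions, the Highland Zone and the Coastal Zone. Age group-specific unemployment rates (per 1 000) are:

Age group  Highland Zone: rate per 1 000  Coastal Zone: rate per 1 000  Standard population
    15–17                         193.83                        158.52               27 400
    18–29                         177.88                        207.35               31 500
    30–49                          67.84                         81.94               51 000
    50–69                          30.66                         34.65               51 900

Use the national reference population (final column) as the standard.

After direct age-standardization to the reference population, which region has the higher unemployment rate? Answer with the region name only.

Standard total = 161 800; weights = 0.1693, 0.1947, 0.3152, 0.3208.
The Highland Zone: 0.1693×193.83 + 0.1947×177.88 + 0.3152×67.84 + 0.3208×30.66 = 98.6728 per 1 000.
The Coastal Zone: 0.1693×158.52 + 0.1947×207.35 + 0.3152×81.94 + 0.3208×34.65 = 104.1548 per 1 000.

Coastal Zone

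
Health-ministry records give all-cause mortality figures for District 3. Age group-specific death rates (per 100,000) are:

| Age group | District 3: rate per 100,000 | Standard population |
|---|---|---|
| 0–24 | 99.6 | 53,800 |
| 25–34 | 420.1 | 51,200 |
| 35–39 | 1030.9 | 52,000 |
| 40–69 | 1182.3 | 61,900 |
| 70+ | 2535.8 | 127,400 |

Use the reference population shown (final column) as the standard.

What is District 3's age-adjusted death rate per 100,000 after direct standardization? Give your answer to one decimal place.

1376.6

Standard total = 346,300; weights = 0.1554, 0.1478, 0.1502, 0.1787, 0.3679.
Standardized rate: 0.1554×99.6 + 0.1478×420.1 + 0.1502×1030.9 + 0.1787×1182.3 + 0.3679×2535.8 = 1376.6090 per 100,000.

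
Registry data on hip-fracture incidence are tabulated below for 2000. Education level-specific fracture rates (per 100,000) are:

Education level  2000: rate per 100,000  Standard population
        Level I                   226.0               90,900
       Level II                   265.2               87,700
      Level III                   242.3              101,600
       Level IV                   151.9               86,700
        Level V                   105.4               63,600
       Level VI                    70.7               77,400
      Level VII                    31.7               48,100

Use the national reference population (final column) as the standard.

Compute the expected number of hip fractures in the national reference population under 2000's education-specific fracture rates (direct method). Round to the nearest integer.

953

Expected hip fractures = Σ (standard pop × education-specific rate ÷ 100,000)
= 90,900×226.0/100,000 + 87,700×265.2/100,000 + 101,600×242.3/100,000 + 86,700×151.9/100,000 + 63,600×105.4/100,000 + 77,400×70.7/100,000 + 48,100×31.7/100,000
= 205.43 + 232.58 + 246.18 + 131.70 + 67.03 + 54.72 + 15.25 = 952.89.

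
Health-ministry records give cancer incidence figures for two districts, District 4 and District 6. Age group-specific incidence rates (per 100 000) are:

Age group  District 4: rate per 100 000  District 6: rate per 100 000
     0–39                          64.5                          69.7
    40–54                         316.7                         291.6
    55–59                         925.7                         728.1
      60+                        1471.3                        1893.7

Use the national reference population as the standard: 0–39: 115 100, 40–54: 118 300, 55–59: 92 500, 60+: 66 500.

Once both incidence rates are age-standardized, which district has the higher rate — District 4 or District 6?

District 6

Standard total = 392 400; weights = 0.2933, 0.3015, 0.2357, 0.1695.
District 4: 0.2933×64.5 + 0.3015×316.7 + 0.2357×925.7 + 0.1695×1471.3 = 581.9528 per 100 000.
District 6: 0.2933×69.7 + 0.3015×291.6 + 0.2357×728.1 + 0.1695×1893.7 = 600.9150 per 100 000.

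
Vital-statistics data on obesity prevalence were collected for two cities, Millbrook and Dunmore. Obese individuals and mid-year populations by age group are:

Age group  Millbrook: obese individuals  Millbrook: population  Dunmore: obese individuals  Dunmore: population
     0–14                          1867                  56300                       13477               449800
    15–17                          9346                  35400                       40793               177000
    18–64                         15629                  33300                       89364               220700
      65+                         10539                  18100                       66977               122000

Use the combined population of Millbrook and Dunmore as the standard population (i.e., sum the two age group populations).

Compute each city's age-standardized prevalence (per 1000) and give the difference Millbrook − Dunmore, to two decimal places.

Age-specific rates per 1000 for Millbrook: 33.162, 264.011, 469.339, 582.265.
For Dunmore: 29.962, 230.469, 404.912, 548.992.
Combined standard total = 1112600; weights = 0.4549, 0.1909, 0.2283, 0.1259.
Millbrook: 0.4549×33.162 + 0.1909×264.011 + 0.2283×469.339 + 0.1259×582.265 = 245.9524 per 1000.
Dunmore: 0.4549×29.962 + 0.1909×230.469 + 0.2283×404.912 + 0.1259×548.992 = 219.1954 per 1000.
Difference = 245.9524 − 219.1954 = 26.7570.

26.76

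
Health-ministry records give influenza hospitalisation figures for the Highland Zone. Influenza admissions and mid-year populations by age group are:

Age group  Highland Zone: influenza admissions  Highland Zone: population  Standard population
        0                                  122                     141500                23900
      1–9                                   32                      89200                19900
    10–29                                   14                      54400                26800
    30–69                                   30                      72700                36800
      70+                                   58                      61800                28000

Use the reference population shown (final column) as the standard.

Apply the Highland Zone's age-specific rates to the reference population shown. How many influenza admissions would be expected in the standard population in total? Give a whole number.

Age-specific rates per 100000 for the Highland Zone: 86.22, 35.87, 25.74, 41.27, 93.85.
Expected influenza admissions = Σ (standard pop × age-specific rate ÷ 100000)
= 23900×86.22/100000 + 19900×35.87/100000 + 26800×25.74/100000 + 36800×41.27/100000 + 28000×93.85/100000
= 20.61 + 7.14 + 6.90 + 15.19 + 26.28 = 76.11.

76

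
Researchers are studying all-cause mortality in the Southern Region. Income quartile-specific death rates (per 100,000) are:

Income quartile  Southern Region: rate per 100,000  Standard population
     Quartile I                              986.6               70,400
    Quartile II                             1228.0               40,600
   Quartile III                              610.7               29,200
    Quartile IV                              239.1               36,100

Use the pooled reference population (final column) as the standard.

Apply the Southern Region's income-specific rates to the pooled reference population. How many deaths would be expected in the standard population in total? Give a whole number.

Expected deaths = Σ (standard pop × income-specific rate ÷ 100,000)
= 70,400×986.6/100,000 + 40,600×1228.0/100,000 + 29,200×610.7/100,000 + 36,100×239.1/100,000
= 694.57 + 498.57 + 178.32 + 86.32 = 1457.77.

1458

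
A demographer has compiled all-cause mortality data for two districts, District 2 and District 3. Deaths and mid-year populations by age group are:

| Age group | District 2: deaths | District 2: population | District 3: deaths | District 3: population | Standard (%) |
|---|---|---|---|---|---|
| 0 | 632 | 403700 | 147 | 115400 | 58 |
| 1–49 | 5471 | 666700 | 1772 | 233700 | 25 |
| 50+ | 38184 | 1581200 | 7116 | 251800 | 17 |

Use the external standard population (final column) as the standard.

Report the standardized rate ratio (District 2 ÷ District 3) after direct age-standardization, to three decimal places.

Age-specific rates per 1000 for District 2: 1.566, 8.206, 24.149.
For District 3: 1.274, 7.582, 28.261.
Standard weights: 0.58, 0.25, 0.17.
District 2: 0.5800×1.566 + 0.2500×8.206 + 0.1700×24.149 = 7.0648 per 1000.
District 3: 0.5800×1.274 + 0.2500×7.582 + 0.1700×28.261 = 7.4387 per 1000.
Ratio = 7.0648 ÷ 7.4387 = 0.94974.

0.950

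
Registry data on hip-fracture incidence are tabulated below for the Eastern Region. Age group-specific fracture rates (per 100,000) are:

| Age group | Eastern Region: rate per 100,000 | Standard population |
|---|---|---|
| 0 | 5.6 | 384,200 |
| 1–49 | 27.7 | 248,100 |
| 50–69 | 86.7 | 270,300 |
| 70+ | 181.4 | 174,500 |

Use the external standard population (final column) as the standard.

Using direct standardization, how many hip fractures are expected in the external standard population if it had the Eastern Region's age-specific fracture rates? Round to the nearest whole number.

641

Expected hip fractures = Σ (standard pop × age-specific rate ÷ 100,000)
= 384,200×5.6/100,000 + 248,100×27.7/100,000 + 270,300×86.7/100,000 + 174,500×181.4/100,000
= 21.52 + 68.72 + 234.35 + 316.54 = 641.13.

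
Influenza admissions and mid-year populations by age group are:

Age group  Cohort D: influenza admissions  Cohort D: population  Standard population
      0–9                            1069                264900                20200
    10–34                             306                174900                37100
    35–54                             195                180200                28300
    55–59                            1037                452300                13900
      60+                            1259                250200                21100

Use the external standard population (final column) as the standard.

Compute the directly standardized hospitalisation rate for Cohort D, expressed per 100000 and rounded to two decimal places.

261.27

Age-specific rates per 100000 for Cohort D: 403.55, 174.96, 108.21, 229.27, 503.20.
Standard total = 120600; weights = 0.1675, 0.3076, 0.2347, 0.1153, 0.1750.
Standardized rate: 0.1675×403.55 + 0.3076×174.96 + 0.2347×108.21 + 0.1153×229.27 + 0.1750×503.20 = 261.2718 per 100000.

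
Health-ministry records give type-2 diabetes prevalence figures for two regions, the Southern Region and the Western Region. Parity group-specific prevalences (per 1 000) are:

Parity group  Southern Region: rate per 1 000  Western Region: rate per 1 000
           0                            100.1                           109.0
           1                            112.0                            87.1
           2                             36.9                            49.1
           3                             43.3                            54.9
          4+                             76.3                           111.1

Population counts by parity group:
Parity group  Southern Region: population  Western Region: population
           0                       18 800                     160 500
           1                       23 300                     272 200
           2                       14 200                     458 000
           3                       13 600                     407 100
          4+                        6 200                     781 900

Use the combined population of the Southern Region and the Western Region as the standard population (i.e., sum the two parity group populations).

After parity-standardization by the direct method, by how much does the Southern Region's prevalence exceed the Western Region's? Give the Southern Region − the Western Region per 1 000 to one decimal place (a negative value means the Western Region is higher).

-15.0

Combined standard total = 2 155 800; weights = 0.0832, 0.1371, 0.2190, 0.1951, 0.3656.
The Southern Region: 0.0832×100.1 + 0.1371×112.0 + 0.2190×36.9 + 0.1951×43.3 + 0.3656×76.3 = 68.1030 per 1 000.
The Western Region: 0.0832×109.0 + 0.1371×87.1 + 0.2190×49.1 + 0.1951×54.9 + 0.3656×111.1 = 83.0880 per 1 000.
Difference = 68.1030 − 83.0880 = -14.9850.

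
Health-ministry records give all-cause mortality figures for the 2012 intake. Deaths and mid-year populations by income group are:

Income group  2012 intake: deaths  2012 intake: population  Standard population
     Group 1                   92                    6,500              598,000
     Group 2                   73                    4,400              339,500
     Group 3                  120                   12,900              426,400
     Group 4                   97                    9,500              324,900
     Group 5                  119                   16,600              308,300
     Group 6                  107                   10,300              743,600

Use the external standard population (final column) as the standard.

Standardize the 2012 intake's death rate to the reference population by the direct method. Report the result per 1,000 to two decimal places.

11.43

Income-specific rates per 1,000 for the 2012 intake: 14.154, 16.591, 9.302, 10.211, 7.169, 10.388.
Standard total = 2,740,700; weights = 0.2182, 0.1239, 0.1556, 0.1185, 0.1125, 0.2713.
Standardized rate: 0.2182×14.154 + 0.1239×16.591 + 0.1556×9.302 + 0.1185×10.211 + 0.1125×7.169 + 0.2713×10.388 = 11.4261 per 1,000.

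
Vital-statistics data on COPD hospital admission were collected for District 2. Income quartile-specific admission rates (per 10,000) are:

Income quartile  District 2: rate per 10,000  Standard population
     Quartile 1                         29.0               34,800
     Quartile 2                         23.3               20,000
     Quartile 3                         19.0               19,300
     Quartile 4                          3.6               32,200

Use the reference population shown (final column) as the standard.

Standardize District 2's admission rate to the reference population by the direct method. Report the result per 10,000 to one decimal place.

Standard total = 106,300; weights = 0.3274, 0.1881, 0.1816, 0.3029.
Standardized rate: 0.3274×29.0 + 0.1881×23.3 + 0.1816×19.0 + 0.3029×3.6 = 18.4179 per 10,000.

18.4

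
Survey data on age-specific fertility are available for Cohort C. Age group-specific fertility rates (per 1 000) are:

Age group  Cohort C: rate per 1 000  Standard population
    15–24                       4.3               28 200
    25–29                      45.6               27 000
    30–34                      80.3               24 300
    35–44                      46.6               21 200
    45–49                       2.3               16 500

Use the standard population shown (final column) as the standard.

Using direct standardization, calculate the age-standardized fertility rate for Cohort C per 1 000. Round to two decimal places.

36.94

Standard total = 117 200; weights = 0.2406, 0.2304, 0.2073, 0.1809, 0.1408.
Standardized rate: 0.2406×4.3 + 0.2304×45.6 + 0.2073×80.3 + 0.1809×46.6 + 0.1408×2.3 = 36.9422 per 1 000.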